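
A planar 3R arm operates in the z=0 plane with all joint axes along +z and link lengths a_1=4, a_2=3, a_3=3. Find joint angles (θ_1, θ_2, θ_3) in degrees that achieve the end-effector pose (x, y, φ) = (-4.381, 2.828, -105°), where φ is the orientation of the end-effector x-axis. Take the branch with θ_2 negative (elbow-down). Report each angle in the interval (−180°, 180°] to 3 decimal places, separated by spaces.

wrist centre = target − a_3·(cos φ, sin φ) = (-3.6045, 5.7258)
cos θ_2 = (45.7773−4²−3²)/(2·4·3) = 0.8657; θ_2 = -30.0351° (elbow-down)
β = atan2(5.7258,-3.6045) = 122.1916°; ψ = atan2(-1.5016,6.5972) = -12.8227°
θ_1 = β − ψ = 135.0143°
θ_3 = φ − θ_1 − θ_2 = 150.0207° (wrapped to (-180°,180°])

135.014 -30.035 150.021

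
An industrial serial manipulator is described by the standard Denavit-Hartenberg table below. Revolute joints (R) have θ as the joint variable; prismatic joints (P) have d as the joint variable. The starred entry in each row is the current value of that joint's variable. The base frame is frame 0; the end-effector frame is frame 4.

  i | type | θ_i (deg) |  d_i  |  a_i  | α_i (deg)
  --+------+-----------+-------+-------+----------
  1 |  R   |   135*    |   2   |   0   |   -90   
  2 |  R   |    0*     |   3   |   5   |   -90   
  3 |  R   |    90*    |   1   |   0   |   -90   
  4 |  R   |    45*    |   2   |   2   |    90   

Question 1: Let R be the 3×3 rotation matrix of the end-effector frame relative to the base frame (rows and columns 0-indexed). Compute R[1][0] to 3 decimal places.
End-effector x-axis (col 0 of R) = (0.5000,0.5000,0.7071)
R[1][0] = 0.5000

0.500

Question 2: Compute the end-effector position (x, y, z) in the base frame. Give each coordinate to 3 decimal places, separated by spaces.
after link 1: o_1 = (0.0000, 0.0000, 2.0000)
after link 2: o_2 = (-5.6569, 1.4142, 2.0000)
after link 3: o_3 = (-5.6569, 1.4142, 1.0000)
after link 4: o_4 = (-3.2426, 1.0000, 2.4142)

-3.243 1.000 2.414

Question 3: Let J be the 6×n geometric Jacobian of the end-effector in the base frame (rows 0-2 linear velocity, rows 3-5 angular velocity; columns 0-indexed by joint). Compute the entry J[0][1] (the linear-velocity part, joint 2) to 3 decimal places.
-0.293

axis z_1 = (-0.7071,-0.7071,0.0000); lever o_n−o_1 = (-3.2426,1.0000,0.4142)
cross product → J_v[:, 1] = (-0.2929,0.2929,-3.0000)
J_ω[:, 1] = z_1
entry J[0][1] = -0.2929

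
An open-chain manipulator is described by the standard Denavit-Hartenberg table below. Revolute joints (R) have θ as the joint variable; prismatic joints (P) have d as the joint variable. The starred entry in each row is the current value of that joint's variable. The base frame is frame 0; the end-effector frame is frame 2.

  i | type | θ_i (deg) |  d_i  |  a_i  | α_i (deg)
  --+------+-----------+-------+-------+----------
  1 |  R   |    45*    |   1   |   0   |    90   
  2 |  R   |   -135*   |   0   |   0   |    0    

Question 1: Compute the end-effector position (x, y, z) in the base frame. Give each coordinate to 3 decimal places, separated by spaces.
0.000 0.000 1.000

after link 1: o_1 = (0.0000, 0.0000, 1.0000)
after link 2: o_2 = (0.0000, 0.0000, 1.0000)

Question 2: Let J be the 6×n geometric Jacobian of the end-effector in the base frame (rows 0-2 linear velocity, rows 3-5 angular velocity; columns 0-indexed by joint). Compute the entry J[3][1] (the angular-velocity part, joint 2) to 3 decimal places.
axis z_1 = (0.7071,-0.7071,0.0000); lever o_n−o_1 = (0.0000,0.0000,0.0000)
cross product → J_v[:, 1] = (-0.0000,0.0000,0.0000)
J_ω[:, 1] = z_1
entry J[3][1] = 0.7071

0.707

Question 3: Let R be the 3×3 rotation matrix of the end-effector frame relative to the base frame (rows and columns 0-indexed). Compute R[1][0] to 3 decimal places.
End-effector x-axis (col 0 of R) = (-0.5000,-0.5000,-0.7071)
R[1][0] = -0.5000

-0.500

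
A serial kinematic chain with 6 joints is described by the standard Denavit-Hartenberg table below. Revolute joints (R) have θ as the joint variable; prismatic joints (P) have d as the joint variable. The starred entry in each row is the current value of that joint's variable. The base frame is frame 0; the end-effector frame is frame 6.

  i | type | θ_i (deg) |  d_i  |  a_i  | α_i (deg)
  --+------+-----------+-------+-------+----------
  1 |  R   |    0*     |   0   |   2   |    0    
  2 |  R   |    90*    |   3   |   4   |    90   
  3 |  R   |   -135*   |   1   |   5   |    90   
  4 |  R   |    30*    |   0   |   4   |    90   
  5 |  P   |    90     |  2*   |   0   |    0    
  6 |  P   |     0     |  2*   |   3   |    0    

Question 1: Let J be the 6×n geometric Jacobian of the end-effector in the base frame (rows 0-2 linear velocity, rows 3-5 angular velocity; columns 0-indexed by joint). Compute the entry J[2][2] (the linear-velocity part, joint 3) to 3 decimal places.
axis z_2 = (1.0000,-0.0000,0.0000); lever o_n−o_2 = (-0.4641,-9.5206,-5.2779)
cross product → J_v[:, 2] = (0.0000,5.2779,-9.5206)
J_ω[:, 2] = z_2
entry J[2][2] = -9.5206

-9.521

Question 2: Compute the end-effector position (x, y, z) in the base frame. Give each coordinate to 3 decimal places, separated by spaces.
1.536 -5.521 -2.278

after link 1: o_1 = (2.0000, 0.0000, 0.0000)
after link 2: o_2 = (2.0000, 4.0000, 3.0000)
after link 3: o_3 = (3.0000, 0.4645, -0.5355)
after link 4: o_4 = (5.0000, -1.9850, -2.9850)
after link 5: o_5 = (3.2679, -2.6921, -3.6921)
after link 6: o_6 = (1.5359, -5.5206, -2.2779)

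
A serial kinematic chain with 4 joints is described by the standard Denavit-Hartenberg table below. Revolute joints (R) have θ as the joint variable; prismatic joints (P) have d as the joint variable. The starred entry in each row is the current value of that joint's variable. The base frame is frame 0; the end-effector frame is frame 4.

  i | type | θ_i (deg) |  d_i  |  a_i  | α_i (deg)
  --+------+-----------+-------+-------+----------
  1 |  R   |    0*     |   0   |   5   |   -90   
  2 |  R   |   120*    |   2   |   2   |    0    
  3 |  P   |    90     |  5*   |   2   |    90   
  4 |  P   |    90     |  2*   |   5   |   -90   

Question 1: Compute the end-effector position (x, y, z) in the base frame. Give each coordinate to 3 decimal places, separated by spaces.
1.268 12.000 -2.464

after link 1: o_1 = (5.0000, 0.0000, 0.0000)
after link 2: o_2 = (4.0000, 2.0000, -1.7321)
after link 3: o_3 = (2.2679, 7.0000, -0.7321)
after link 4: o_4 = (1.2679, 12.0000, -2.4641)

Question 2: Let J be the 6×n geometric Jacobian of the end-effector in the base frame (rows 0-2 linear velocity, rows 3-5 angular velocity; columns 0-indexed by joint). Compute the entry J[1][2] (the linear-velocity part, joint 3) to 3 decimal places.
1.000

prismatic axis z_2 = (0.0000,1.0000,0.0000)
J_v[:, 2] = z_2; J_ω[:, 2] = (0,0,0)
entry J[1][2] = 1.0000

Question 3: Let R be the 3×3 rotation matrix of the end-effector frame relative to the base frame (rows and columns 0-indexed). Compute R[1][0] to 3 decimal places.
1.000

End-effector x-axis (col 0 of R) = (-0.0000,1.0000,0.0000)
R[1][0] = 1.0000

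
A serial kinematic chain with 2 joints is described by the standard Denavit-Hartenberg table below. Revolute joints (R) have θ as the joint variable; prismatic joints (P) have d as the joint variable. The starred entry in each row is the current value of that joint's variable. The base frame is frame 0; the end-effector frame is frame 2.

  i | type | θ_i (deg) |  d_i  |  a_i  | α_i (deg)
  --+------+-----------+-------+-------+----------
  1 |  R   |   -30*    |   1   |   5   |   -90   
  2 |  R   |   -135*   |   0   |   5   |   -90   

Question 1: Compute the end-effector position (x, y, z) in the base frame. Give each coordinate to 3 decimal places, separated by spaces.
after link 1: o_1 = (4.3301, -2.5000, 1.0000)
after link 2: o_2 = (1.2683, -0.7322, 4.5355)

1.268 -0.732 4.536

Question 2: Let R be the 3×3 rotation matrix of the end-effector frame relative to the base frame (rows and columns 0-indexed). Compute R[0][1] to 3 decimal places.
End-effector y-axis (col 1 of R) = (-0.5000,-0.8660,-0.0000)
R[0][1] = -0.5000

-0.500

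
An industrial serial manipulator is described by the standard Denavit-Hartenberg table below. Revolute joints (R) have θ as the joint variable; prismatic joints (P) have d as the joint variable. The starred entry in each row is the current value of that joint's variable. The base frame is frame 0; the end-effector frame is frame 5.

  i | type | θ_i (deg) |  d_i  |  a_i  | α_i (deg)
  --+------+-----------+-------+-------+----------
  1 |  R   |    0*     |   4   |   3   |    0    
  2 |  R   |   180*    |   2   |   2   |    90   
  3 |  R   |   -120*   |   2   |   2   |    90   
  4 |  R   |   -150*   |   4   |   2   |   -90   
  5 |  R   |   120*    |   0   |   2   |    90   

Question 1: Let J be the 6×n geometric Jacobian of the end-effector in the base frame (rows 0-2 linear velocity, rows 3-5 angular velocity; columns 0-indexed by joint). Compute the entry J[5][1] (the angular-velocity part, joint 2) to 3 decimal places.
axis z_1 = (0.0000,0.0000,1.0000); lever o_n−o_1 = (0.5311,1.5000,2.1519)
cross product → J_v[:, 1] = (-1.5000,0.5311,0.0000)
J_ω[:, 1] = z_1
entry J[5][1] = 1.0000

1.000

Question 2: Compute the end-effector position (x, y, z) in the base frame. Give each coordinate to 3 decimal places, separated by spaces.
after link 1: o_1 = (3.0000, 0.0000, 4.0000)
after link 2: o_2 = (1.0000, 0.0000, 6.0000)
after link 3: o_3 = (2.0000, 2.0000, 4.2679)
after link 4: o_4 = (4.5981, 1.0000, 7.7679)
after link 5: o_5 = (3.5311, 1.5000, 6.1519)

3.531 1.500 6.152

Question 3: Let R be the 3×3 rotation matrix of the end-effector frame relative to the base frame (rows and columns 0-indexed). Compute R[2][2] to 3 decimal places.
0.400

End-effector z-axis (col 2 of R) = (-0.8080,-0.4330,0.3995)
R[2][2] = 0.3995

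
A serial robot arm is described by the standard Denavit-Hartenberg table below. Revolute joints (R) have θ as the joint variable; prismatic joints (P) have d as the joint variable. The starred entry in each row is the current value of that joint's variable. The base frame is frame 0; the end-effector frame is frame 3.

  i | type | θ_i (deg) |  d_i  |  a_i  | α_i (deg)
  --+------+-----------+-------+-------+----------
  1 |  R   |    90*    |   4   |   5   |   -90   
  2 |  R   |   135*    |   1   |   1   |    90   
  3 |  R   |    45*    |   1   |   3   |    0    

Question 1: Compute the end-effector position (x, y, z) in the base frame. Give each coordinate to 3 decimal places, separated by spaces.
-3.121 3.500 1.086

after link 1: o_1 = (0.0000, 5.0000, 4.0000)
after link 2: o_2 = (-1.0000, 4.2929, 3.2929)
after link 3: o_3 = (-3.1213, 3.5000, 1.0858)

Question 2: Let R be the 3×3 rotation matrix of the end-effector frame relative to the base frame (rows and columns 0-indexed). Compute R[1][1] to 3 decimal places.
0.500

End-effector y-axis (col 1 of R) = (-0.7071,0.5000,0.5000)
R[1][1] = 0.5000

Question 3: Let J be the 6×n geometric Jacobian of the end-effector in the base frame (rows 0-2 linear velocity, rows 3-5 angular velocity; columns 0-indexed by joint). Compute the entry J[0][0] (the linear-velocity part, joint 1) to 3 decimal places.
-3.500

axis z_0 = ẑ; lever o_n−o_0 = (-3.1213,3.5000,1.0858)
cross product → J_v[:, 0] = (-3.5000,-3.1213,0.0000)
J_ω[:, 0] = z_0
entry J[0][0] = -3.5000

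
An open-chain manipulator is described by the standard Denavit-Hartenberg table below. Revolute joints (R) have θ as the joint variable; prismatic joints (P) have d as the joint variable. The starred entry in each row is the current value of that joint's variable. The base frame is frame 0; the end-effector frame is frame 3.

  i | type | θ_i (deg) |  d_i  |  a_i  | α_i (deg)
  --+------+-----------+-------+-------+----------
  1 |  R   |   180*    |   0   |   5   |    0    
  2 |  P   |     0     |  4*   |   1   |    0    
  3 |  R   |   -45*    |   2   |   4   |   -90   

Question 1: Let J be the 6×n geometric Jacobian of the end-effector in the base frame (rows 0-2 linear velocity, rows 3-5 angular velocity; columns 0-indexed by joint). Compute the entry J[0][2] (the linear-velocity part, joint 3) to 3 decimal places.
axis z_2 = (0.0000,0.0000,1.0000); lever o_n−o_2 = (-2.8284,2.8284,2.0000)
cross product → J_v[:, 2] = (-2.8284,-2.8284,0.0000)
J_ω[:, 2] = z_2
entry J[0][2] = -2.8284

-2.828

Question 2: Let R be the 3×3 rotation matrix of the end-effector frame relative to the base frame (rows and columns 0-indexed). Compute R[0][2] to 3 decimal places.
-0.707

End-effector z-axis (col 2 of R) = (-0.7071,-0.7071,0.0000)
R[0][2] = -0.7071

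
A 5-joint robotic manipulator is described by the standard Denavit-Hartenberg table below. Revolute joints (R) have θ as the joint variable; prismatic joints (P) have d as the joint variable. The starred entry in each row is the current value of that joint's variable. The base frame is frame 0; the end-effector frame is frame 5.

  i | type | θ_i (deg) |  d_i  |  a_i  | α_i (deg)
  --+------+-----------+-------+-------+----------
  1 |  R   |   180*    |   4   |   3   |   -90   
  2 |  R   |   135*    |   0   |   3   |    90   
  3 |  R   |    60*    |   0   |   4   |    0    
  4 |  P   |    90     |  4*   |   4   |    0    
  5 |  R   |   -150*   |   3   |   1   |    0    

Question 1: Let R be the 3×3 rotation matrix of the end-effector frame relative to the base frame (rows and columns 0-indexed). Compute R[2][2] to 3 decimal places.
-0.707

End-effector z-axis (col 2 of R) = (-0.7071,-0.0000,-0.7071)
R[2][2] = -0.7071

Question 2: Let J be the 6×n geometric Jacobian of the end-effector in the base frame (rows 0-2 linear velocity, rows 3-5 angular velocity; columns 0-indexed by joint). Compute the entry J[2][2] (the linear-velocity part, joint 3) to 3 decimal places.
3.864

axis z_2 = (-0.7071,-0.0000,-0.7071); lever o_n−o_2 = (-5.2779,-5.4641,-4.6216)
cross product → J_v[:, 2] = (-3.8637,0.4641,3.8637)
J_ω[:, 2] = z_2
entry J[2][2] = 3.8637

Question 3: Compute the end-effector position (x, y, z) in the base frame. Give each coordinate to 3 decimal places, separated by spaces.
-6.157 -5.464 -2.743

after link 1: o_1 = (-3.0000, 0.0000, 4.0000)
after link 2: o_2 = (-0.8787, -0.0000, 1.8787)
after link 3: o_3 = (0.5355, -3.4641, 0.4645)
after link 4: o_4 = (-4.7424, -5.4641, 0.0855)
after link 5: o_5 = (-6.1566, -5.4641, -2.7429)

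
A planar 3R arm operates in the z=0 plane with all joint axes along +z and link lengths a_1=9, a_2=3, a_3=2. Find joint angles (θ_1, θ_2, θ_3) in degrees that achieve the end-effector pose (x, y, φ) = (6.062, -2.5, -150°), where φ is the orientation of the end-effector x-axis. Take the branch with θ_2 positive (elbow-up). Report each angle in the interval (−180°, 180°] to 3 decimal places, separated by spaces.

-30.000 120.003 119.997

wrist centre = target − a_3·(cos φ, sin φ) = (7.7941, -1.5000)
cos θ_2 = (62.9972−9²−3²)/(2·9·3) = -0.5001; θ_2 = 120.0034° (elbow-up)
β = atan2(-1.5000,7.7941) = -10.8936°; ψ = atan2(2.5980,7.4998) = 19.1064°
θ_1 = β − ψ = -30.0000°
θ_3 = φ − θ_1 − θ_2 = 119.9966° (wrapped to (-180°,180°])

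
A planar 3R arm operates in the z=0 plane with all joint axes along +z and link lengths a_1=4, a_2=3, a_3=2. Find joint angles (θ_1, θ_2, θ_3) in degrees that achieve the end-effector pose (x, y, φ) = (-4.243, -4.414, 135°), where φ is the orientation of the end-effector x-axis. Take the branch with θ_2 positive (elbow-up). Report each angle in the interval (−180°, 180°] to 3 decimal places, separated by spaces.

wrist centre = target − a_3·(cos φ, sin φ) = (-2.8288, -5.8282)
cos θ_2 = (41.9701−4²−3²)/(2·4·3) = 0.7071; θ_2 = 45.0015° (elbow-up)
β = atan2(-5.8282,-2.8288) = -115.8901°; ψ = atan2(2.1214,6.1213) = 19.1142°
θ_1 = β − ψ = -135.0043°
θ_3 = φ − θ_1 − θ_2 = -134.9972° (wrapped to (-180°,180°])

-135.004 45.002 -134.997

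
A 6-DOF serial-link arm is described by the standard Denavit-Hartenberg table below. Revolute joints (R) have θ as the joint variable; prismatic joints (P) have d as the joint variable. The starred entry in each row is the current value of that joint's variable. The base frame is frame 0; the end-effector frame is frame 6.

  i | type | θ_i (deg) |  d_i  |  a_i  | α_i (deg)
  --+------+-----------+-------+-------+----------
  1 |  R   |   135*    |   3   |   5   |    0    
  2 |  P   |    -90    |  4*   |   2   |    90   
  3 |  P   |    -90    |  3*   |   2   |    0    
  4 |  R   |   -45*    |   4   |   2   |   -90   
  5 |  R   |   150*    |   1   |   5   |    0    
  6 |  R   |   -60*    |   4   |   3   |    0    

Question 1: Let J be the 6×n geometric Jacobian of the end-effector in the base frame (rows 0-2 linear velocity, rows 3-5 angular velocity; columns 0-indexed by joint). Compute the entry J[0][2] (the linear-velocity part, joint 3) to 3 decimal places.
0.707

prismatic axis z_2 = (0.7071,-0.7071,0.0000)
J_v[:, 2] = z_2; J_ω[:, 2] = (0,0,0)
entry J[0][2] = 0.7071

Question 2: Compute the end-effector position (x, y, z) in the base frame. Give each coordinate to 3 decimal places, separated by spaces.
after link 1: o_1 = (-3.5355, 3.5355, 3.0000)
after link 2: o_2 = (-2.1213, 4.9497, 7.0000)
after link 3: o_3 = (0.0000, 2.8284, 5.0000)
after link 4: o_4 = (1.8284, -1.0000, 3.5858)
after link 5: o_5 = (2.7257, 3.4328, 5.9405)
after link 6: o_6 = (2.6044, 7.5542, 3.1121)

2.604 7.554 3.112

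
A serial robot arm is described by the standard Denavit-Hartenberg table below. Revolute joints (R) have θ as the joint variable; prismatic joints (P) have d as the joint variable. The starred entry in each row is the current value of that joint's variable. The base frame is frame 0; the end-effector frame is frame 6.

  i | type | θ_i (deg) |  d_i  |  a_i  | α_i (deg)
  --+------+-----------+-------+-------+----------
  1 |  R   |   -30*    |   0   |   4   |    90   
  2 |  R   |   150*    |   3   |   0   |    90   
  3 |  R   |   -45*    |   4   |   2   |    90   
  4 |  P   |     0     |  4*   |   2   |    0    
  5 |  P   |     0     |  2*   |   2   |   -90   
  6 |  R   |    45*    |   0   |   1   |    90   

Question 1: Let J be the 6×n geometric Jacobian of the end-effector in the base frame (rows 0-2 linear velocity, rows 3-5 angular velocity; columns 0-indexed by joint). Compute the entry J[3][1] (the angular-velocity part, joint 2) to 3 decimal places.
axis z_1 = (-0.5000,-0.8660,0.0000); lever o_n−o_1 = (3.7247,4.1834,3.9641)
cross product → J_v[:, 1] = (-3.4330,1.9821,1.1340)
J_ω[:, 1] = z_1
entry J[3][1] = -0.5000

-0.500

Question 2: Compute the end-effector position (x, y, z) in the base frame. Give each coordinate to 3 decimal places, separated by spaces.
after link 1: o_1 = (3.4641, -2.0000, 0.0000)
after link 2: o_2 = (1.9641, -4.5981, 0.0000)
after link 3: o_3 = (3.3426, -3.7610, 4.1712)
after link 4: o_4 = (6.5246, -0.6991, 3.4641)
after link 5: o_5 = (7.9388, 1.7504, 3.4641)
after link 6: o_6 = (7.1888, 2.1834, 3.9641)

7.189 2.183 3.964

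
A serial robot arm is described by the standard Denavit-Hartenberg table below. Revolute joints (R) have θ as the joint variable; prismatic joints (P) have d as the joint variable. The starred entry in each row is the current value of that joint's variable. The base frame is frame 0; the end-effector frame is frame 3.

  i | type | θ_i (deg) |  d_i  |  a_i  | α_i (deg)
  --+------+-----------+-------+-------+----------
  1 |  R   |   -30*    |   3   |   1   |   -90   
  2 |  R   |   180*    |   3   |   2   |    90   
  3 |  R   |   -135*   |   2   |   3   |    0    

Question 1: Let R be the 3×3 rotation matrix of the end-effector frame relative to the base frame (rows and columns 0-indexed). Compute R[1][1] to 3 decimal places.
End-effector y-axis (col 1 of R) = (-0.9659,-0.2588,-0.0000)
R[1][1] = -0.2588

-0.259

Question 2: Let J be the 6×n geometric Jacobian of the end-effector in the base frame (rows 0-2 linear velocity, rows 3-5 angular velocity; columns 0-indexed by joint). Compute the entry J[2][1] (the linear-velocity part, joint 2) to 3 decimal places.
-0.121

axis z_1 = (0.5000,0.8660,0.0000); lever o_n−o_1 = (0.5444,0.7003,-2.0000)
cross product → J_v[:, 1] = (-1.7321,1.0000,-0.1213)
J_ω[:, 1] = z_1
entry J[2][1] = -0.1213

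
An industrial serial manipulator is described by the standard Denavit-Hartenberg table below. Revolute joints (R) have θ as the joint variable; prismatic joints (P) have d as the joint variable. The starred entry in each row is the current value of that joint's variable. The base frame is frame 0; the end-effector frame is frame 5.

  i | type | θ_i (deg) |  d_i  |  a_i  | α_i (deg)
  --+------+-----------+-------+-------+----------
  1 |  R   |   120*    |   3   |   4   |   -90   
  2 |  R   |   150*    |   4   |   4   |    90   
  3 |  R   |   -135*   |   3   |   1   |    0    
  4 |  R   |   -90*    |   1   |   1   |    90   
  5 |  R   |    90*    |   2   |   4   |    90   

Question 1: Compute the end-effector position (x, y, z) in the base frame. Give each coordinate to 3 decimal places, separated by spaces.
-6.957 1.221 -5.928

after link 1: o_1 = (-2.0000, 3.4641, 3.0000)
after link 2: o_2 = (-3.7321, -1.5359, 1.0000)
after link 3: o_3 = (-4.1759, 0.6470, -1.2445)
after link 4: o_4 = (-5.3444, 1.2568, -1.7570)
after link 5: o_5 = (-6.9568, 1.2211, -5.9282)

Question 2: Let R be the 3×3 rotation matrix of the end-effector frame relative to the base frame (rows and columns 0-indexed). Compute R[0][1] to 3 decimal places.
-0.306

End-effector y-axis (col 1 of R) = (-0.3062,-0.8839,-0.3536)
R[0][1] = -0.3062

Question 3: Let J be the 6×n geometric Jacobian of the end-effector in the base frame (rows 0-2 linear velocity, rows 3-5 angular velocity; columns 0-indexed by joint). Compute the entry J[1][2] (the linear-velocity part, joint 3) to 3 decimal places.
1.061

axis z_2 = (-0.2500,0.4330,-0.8660); lever o_n−o_2 = (-3.2247,2.7570,-6.9282)
cross product → J_v[:, 2] = (-0.6124,1.0607,0.7071)
J_ω[:, 2] = z_2
entry J[1][2] = 1.0607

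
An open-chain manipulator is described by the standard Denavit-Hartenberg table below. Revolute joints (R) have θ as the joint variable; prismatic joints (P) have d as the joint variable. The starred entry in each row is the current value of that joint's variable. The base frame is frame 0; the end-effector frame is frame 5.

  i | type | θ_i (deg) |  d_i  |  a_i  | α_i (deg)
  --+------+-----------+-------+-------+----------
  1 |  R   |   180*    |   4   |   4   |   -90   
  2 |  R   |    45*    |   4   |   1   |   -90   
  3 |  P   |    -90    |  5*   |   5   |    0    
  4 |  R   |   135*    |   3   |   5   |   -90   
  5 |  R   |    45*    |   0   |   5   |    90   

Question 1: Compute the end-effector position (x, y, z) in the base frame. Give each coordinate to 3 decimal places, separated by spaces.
-5.818 -2.964 -4.132

after link 1: o_1 = (-4.0000, 0.0000, 4.0000)
after link 2: o_2 = (-4.7071, -4.0000, 3.2929)
after link 3: o_3 = (-1.1716, -9.0000, -0.2426)
after link 4: o_4 = (-1.5503, -5.4645, -4.8640)
after link 5: o_5 = (-5.8180, -2.9645, -4.1317)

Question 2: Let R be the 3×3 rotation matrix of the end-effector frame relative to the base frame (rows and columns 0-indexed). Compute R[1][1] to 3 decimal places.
End-effector y-axis (col 1 of R) = (0.5000,0.7071,0.5000)
R[1][1] = 0.7071

0.707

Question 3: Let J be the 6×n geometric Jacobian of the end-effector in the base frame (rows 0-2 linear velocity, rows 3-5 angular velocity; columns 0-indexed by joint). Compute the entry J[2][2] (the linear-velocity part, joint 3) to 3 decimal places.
prismatic axis z_2 = (0.7071,-0.0000,-0.7071)
J_v[:, 2] = z_2; J_ω[:, 2] = (0,0,0)
entry J[2][2] = -0.7071

-0.707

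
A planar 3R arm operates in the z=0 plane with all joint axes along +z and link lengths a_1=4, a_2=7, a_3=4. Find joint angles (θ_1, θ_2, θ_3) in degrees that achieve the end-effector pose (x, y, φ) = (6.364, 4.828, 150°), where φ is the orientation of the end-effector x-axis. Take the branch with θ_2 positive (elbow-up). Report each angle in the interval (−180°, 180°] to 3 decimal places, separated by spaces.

-12.901 45.013 117.888

wrist centre = target − a_3·(cos φ, sin φ) = (9.8281, 2.8280)
cos θ_2 = (104.5892−4²−7²)/(2·4·7) = 0.7069; θ_2 = 45.0128° (elbow-up)
β = atan2(2.8280,9.8281) = 16.0530°; ψ = atan2(4.9508,8.9486) = 28.9536°
θ_1 = β − ψ = -12.9006°
θ_3 = φ − θ_1 − θ_2 = 117.8879° (wrapped to (-180°,180°])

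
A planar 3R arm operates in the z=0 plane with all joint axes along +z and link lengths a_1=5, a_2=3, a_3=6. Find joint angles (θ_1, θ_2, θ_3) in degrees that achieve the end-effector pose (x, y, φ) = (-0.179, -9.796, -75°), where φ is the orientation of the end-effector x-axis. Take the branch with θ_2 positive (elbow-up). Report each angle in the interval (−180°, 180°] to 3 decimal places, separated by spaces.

-149.995 119.993 -44.998

wrist centre = target − a_3·(cos φ, sin φ) = (-1.7319, -4.0004)
cos θ_2 = (19.0031−5²−3²)/(2·5·3) = -0.4999; θ_2 = 119.9932° (elbow-up)
β = atan2(-4.0004,-1.7319) = -113.4093°; ψ = atan2(2.5983,3.5003) = 36.5862°
θ_1 = β − ψ = -149.9955°
θ_3 = φ − θ_1 − θ_2 = -44.9977° (wrapped to (-180°,180°])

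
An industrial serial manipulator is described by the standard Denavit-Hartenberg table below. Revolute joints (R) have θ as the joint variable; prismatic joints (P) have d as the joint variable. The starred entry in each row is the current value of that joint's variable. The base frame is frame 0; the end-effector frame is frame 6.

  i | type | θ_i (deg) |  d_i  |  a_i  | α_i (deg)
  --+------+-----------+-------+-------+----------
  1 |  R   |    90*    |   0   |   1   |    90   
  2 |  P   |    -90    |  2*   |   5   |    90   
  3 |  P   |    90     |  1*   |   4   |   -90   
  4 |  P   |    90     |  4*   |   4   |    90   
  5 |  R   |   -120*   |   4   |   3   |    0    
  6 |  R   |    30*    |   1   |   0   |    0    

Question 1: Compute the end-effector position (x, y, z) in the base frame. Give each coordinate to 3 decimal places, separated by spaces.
11.000 2.500 -3.598

after link 1: o_1 = (0.0000, 1.0000, 0.0000)
after link 2: o_2 = (2.0000, 1.0000, -5.0000)
after link 3: o_3 = (6.0000, 0.0000, -5.0000)
after link 4: o_4 = (6.0000, 4.0000, -1.0000)
after link 5: o_5 = (10.0000, 2.5000, -3.5981)
after link 6: o_6 = (11.0000, 2.5000, -3.5981)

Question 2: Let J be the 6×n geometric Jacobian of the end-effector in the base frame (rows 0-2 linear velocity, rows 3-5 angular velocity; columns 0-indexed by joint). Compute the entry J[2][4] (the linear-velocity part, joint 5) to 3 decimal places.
-1.500

axis z_4 = (1.0000,-0.0000,0.0000); lever o_n−o_4 = (5.0000,-1.5000,-2.5981)
cross product → J_v[:, 4] = (0.0000,2.5981,-1.5000)
J_ω[:, 4] = z_4
entry J[2][4] = -1.5000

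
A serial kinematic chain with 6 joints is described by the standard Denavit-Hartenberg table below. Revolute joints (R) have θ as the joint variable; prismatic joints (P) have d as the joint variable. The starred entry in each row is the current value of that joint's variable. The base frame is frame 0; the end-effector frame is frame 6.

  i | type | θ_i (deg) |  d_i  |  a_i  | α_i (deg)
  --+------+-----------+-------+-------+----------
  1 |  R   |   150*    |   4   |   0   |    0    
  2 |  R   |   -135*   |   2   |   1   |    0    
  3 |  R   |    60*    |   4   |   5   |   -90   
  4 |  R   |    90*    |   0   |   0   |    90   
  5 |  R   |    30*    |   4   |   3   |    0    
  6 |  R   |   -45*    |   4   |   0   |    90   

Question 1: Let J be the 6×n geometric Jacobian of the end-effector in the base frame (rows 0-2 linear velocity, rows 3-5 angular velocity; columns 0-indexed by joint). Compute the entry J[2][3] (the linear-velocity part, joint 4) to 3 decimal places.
axis z_3 = (-0.9659,0.2588,0.0000); lever o_n−o_3 = (0.6217,8.1156,-2.5981)
cross product → J_v[:, 3] = (-0.6724,-2.5095,-8.0000)
J_ω[:, 3] = z_3
entry J[2][3] = -8.0000

-8.000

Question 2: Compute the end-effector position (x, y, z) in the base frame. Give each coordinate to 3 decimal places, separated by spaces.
after link 1: o_1 = (0.0000, 0.0000, 4.0000)
after link 2: o_2 = (0.9659, 0.2588, 6.0000)
after link 3: o_3 = (2.2600, 5.0884, 10.0000)
after link 4: o_4 = (2.2600, 5.0884, 10.0000)
after link 5: o_5 = (1.8464, 9.3404, 7.4019)
after link 6: o_6 = (2.8817, 13.2041, 7.4019)

2.882 13.204 7.402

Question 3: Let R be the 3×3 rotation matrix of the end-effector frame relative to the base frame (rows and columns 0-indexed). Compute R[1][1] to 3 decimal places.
0.966

End-effector y-axis (col 1 of R) = (0.2588,0.9659,0.0000)
R[1][1] = 0.9659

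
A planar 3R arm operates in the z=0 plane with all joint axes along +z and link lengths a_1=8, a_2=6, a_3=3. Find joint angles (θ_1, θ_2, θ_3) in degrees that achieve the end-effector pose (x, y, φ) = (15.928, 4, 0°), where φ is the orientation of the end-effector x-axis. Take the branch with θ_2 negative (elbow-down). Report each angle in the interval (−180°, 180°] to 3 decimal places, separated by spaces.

30.003 -30.006 0.003

wrist centre = target − a_3·(cos φ, sin φ) = (12.9280, 4.0000)
cos θ_2 = (183.1332−8²−6²)/(2·8·6) = 0.8660; θ_2 = -30.0063° (elbow-down)
β = atan2(4.0000,12.9280) = 17.1924°; ψ = atan2(-3.0006,13.1958) = -12.8105°
θ_1 = β − ψ = 30.0029°
θ_3 = φ − θ_1 − θ_2 = 0.0034° (wrapped to (-180°,180°])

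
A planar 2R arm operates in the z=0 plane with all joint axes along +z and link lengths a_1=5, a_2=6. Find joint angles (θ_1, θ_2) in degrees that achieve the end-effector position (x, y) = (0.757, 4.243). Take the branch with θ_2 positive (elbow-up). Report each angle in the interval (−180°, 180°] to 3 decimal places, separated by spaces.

cos θ_2 = (18.5761−5²−6²)/(2·5·6) = -0.7071; θ_2 = 134.9966° (elbow-up)
β = atan2(4.2430,0.7570) = 79.8842°; ψ = atan2(4.2429,0.7576) = 79.8760°
θ_1 = β − ψ = 0.0082°

0.008 134.997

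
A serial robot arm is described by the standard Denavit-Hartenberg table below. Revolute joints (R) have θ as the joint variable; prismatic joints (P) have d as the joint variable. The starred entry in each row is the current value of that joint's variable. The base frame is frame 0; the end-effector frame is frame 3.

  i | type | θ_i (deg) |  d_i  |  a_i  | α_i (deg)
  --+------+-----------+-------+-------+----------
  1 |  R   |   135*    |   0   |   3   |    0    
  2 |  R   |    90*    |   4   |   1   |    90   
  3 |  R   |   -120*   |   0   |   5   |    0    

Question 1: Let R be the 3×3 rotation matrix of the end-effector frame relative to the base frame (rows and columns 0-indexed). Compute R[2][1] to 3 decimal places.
-0.500

End-effector y-axis (col 1 of R) = (-0.6124,-0.6124,-0.5000)
R[2][1] = -0.5000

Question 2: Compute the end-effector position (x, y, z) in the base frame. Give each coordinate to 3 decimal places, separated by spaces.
-1.061 3.182 -0.330

after link 1: o_1 = (-2.1213, 2.1213, 0.0000)
after link 2: o_2 = (-2.8284, 1.4142, 4.0000)
after link 3: o_3 = (-1.0607, 3.1820, -0.3301)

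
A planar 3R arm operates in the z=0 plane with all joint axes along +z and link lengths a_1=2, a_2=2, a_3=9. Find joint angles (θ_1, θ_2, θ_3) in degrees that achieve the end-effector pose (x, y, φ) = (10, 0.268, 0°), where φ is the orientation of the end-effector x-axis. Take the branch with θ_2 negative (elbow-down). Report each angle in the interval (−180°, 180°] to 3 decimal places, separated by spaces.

wrist centre = target − a_3·(cos φ, sin φ) = (1.0000, 0.2680)
cos θ_2 = (1.0718−2²−2²)/(2·2·2) = -0.8660; θ_2 = -149.9996° (elbow-down)
β = atan2(0.2680,1.0000) = 15.0027°; ψ = atan2(-1.0000,0.2680) = -74.9998°
θ_1 = β − ψ = 90.0025°
θ_3 = φ − θ_1 − θ_2 = 59.9971° (wrapped to (-180°,180°])

90.003 -150.000 59.997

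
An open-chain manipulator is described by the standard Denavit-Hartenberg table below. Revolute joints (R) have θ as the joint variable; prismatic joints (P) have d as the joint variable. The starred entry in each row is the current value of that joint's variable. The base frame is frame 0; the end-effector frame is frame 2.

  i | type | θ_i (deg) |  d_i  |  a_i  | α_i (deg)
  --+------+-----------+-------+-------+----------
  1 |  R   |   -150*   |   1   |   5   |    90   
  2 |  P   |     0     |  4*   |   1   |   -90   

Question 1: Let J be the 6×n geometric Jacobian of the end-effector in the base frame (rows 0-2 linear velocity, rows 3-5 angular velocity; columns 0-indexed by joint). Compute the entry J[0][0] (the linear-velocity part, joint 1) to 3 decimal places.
axis z_0 = ẑ; lever o_n−o_0 = (-7.1962,0.4641,1.0000)
cross product → J_v[:, 0] = (-0.4641,-7.1962,0.0000)
J_ω[:, 0] = z_0
entry J[0][0] = -0.4641

-0.464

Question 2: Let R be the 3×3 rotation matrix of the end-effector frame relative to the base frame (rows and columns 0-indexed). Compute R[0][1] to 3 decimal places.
0.500

End-effector y-axis (col 1 of R) = (0.5000,-0.8660,0.0000)
R[0][1] = 0.5000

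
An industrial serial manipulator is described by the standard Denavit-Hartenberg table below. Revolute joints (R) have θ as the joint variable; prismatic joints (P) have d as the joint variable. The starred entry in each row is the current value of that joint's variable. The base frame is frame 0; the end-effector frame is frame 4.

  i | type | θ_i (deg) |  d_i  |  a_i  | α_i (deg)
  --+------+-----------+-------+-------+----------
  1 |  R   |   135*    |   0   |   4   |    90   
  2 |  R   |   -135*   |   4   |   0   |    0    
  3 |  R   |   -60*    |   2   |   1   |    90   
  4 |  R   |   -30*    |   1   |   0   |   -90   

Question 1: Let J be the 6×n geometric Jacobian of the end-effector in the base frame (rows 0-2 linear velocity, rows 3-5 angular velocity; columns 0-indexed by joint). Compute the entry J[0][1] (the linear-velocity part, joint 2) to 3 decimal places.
0.866

axis z_1 = (0.7071,0.7071,0.0000); lever o_n−o_1 = (4.7426,3.7426,1.2247)
cross product → J_v[:, 1] = (0.8660,-0.8660,-0.7071)
J_ω[:, 1] = z_1
entry J[0][1] = 0.8660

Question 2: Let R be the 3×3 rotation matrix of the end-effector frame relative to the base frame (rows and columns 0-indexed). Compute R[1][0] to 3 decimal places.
End-effector x-axis (col 0 of R) = (0.2380,-0.9451,0.2241)
R[1][0] = -0.9451

-0.945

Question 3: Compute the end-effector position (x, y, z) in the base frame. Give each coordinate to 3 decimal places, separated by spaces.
1.914 6.571 1.225

after link 1: o_1 = (-2.8284, 2.8284, 0.0000)
after link 2: o_2 = (0.0000, 5.6569, 0.0000)
after link 3: o_3 = (2.0972, 6.3881, 0.2588)
after link 4: o_4 = (1.9142, 6.5711, 1.2247)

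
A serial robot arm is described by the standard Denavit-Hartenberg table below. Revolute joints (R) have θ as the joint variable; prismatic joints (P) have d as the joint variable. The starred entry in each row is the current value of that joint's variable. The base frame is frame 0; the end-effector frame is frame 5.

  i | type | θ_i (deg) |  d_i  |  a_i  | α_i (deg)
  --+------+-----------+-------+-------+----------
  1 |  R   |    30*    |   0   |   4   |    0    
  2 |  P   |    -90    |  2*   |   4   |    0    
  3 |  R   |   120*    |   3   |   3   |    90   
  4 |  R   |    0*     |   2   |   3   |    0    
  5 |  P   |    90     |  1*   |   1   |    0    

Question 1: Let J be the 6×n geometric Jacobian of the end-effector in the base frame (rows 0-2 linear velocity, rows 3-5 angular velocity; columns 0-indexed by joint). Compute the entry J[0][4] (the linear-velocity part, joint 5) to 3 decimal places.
0.866

prismatic axis z_4 = (0.8660,-0.5000,0.0000)
J_v[:, 4] = z_4; J_ω[:, 4] = (0,0,0)
entry J[0][4] = 0.8660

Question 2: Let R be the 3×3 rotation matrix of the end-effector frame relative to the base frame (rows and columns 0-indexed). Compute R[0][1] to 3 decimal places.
-0.500

End-effector y-axis (col 1 of R) = (-0.5000,-0.8660,0.0000)
R[0][1] = -0.5000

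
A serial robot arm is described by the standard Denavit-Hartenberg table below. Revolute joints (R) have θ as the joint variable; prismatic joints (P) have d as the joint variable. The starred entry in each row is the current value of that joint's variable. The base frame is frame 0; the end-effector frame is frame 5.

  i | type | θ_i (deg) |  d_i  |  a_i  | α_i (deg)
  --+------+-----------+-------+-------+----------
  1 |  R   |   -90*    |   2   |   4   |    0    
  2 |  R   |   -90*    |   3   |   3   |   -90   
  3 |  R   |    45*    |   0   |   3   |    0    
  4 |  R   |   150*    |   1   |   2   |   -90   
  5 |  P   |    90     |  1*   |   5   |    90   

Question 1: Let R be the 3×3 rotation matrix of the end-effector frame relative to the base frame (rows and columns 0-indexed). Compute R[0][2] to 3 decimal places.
End-effector z-axis (col 2 of R) = (0.9659,0.0000,0.2588)
R[0][2] = 0.9659

0.966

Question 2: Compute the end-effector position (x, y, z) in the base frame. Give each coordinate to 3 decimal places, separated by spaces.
-3.448 -0.000 4.362

after link 1: o_1 = (0.0000, -4.0000, 2.0000)
after link 2: o_2 = (-3.0000, -4.0000, 5.0000)
after link 3: o_3 = (-5.1213, -4.0000, 2.8787)
after link 4: o_4 = (-3.1895, -5.0000, 3.3963)
after link 5: o_5 = (-3.4483, -0.0000, 4.3622)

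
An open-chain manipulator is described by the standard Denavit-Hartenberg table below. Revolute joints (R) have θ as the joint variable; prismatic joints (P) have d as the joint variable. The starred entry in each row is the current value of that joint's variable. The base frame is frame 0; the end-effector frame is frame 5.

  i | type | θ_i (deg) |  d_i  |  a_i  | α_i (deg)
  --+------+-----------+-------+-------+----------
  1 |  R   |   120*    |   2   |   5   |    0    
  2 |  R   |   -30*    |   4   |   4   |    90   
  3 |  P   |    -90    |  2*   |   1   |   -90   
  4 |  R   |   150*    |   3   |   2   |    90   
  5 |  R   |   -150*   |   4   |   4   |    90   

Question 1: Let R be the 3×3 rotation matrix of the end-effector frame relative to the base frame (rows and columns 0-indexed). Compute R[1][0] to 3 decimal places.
-0.500

End-effector x-axis (col 0 of R) = (0.4330,-0.5000,-0.7500)
R[1][0] = -0.5000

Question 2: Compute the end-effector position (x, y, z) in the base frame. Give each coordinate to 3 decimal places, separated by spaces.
after link 1: o_1 = (-2.5000, 4.3301, 2.0000)
after link 2: o_2 = (-2.5000, 8.3301, 6.0000)
after link 3: o_3 = (-0.5000, 8.3301, 5.0000)
after link 4: o_4 = (-1.5000, 11.3301, 6.7321)
after link 5: o_5 = (-3.2321, 9.3301, 1.7321)

-3.232 9.330 1.732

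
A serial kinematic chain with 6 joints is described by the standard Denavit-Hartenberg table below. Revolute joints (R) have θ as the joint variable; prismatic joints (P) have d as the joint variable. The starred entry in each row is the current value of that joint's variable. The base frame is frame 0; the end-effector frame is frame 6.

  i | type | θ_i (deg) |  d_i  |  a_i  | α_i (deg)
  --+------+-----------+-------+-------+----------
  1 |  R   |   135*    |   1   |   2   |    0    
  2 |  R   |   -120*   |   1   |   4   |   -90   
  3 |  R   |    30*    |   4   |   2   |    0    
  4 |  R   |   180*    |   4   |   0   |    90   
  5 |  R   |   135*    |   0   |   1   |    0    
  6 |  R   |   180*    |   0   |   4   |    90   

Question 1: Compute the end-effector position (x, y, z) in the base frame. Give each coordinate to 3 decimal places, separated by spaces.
0.826 8.101 2.061

after link 1: o_1 = (-1.4142, 1.4142, 1.0000)
after link 2: o_2 = (2.4495, 2.4495, 2.0000)
after link 3: o_3 = (3.0872, 6.7615, 1.0000)
after link 4: o_4 = (2.0520, 10.6252, 1.0000)
after link 5: o_5 = (2.4605, 11.4667, 0.6464)
after link 6: o_6 = (0.8265, 8.1007, 2.0607)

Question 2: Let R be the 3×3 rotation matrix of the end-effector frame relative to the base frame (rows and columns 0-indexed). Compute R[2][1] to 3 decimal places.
End-effector y-axis (col 1 of R) = (-0.4830,-0.1294,-0.8660)
R[2][1] = -0.8660

-0.866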